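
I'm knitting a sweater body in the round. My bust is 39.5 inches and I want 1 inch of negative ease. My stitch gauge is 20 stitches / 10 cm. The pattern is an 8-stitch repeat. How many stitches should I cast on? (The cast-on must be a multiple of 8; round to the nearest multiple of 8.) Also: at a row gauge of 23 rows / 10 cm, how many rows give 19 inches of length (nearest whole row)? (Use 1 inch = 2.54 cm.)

Cast on 192 stitches; work 111 rows.

Finished = 39.5 − 1 = 38.5 inches.
38.5 inches × 2.54 = 97.79 cm.
20/10 = 2 sts per cm; 97.79 × 2 = 195.58 sts.
Nearest multiple of 8 → 192.
19 inches = 48.26 cm; × 2.3 = 111.00 → 111 rows.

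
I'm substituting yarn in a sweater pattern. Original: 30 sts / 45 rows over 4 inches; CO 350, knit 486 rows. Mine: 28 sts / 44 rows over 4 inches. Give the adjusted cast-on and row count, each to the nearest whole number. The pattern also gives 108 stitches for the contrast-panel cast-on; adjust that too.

Cast on 327 stitches; work 475 rows; contrast-panel cast-on 101 stitches.

Stitches: 350 × 28/30 = 326.67 → 327.
Rows: 486 × 44/45 = 475.20 → 475.
contrast-panel cast-on: 108 × 28/30 = 100.80 → 101.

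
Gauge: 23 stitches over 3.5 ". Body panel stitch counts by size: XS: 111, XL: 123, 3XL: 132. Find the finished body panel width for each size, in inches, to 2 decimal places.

23/3.5 = 6.571 sts per in.
XS: 111 / 6.571 = 16.891 → 16.89 in.
XL: 123 / 6.571 = 18.717 → 18.72 in.
3XL: 132 / 6.571 = 20.087 → 20.09 in.

XS 16.89 inches; XL 18.72 inches; 3XL 20.09 inches.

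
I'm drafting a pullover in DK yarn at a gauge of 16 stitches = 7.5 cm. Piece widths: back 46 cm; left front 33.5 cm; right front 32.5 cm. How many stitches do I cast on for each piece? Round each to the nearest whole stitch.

Rate = 16/7.5 = 2.133 sts per cm.
back: 46 × 2.133 = 98.13 → 98.
left front: 33.5 × 2.133 = 71.47 → 71.
right front: 32.5 × 2.133 = 69.33 → 69.

back 98; left front 71; right front 69.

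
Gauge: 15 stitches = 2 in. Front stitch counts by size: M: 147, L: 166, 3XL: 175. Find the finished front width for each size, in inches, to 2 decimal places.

15/2 = 7.5 sts per in.
M: 147 / 7.5 = 19.600 → 19.60 in.
L: 166 / 7.5 = 22.133 → 22.13 in.
3XL: 175 / 7.5 = 23.333 → 23.33 in.

M 19.60 inches; L 22.13 inches; 3XL 23.33 inches.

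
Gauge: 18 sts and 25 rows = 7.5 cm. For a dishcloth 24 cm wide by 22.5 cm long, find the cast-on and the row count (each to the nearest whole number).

Cast on 58 stitches and work 75 rows.

Stitch gauge = 18/7.5 = 2.4 sts/cm; 24 × 2.4 = 57.60 → 58 sts.
Row gauge = 25/7.5 = 3.333 rows/cm; 22.5 × 3.333 = 75.00 → 75 rows.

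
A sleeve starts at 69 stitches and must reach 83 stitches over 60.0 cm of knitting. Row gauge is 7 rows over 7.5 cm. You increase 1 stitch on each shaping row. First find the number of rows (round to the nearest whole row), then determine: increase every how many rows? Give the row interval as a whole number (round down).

Increase every 4th row.

Rows = 60.0 × 0.933 = 56.0 → 56 rows.
Stitches to add: 14 → 14 shaping rows (at 1 st each).
56 / 14 = 4.00 → every 4 rows.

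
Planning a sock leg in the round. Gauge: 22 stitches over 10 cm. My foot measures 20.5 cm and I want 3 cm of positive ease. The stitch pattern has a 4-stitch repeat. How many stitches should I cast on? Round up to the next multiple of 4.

Finished = 20.5 + 3 = 23.5 cm.
22 / 10 = 2.2 sts/cm.
23.5 × 2.2 = 51.70 sts.
Next multiple of 4: 52.

Cast on 52 stitches.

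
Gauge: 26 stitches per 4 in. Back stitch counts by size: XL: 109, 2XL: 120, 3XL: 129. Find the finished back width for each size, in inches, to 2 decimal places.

XL 16.77 inches; 2XL 18.46 inches; 3XL 19.85 inches.

26/4 = 6.5 sts per in.
XL: 109 / 6.5 = 16.769 → 16.77 in.
2XL: 120 / 6.5 = 18.462 → 18.46 in.
3XL: 129 / 6.5 = 19.846 → 19.85 in.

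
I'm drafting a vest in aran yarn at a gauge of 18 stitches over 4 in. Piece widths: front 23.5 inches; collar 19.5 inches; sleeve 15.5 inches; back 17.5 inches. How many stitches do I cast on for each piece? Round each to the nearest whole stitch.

front 106; collar 88; sleeve 70; back 79.

Rate = 18/4 = 4.5 sts per in.
front: 23.5 × 4.5 = 105.75 → 106.
collar: 19.5 × 4.5 = 87.75 → 88.
sleeve: 15.5 × 4.5 = 69.75 → 70.
back: 17.5 × 4.5 = 78.75 → 79.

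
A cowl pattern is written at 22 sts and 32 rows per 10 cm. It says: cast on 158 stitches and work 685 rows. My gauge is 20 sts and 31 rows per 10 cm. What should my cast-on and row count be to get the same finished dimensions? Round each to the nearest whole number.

Cast on 144 stitches; work 664 rows.

Stitches: 158 × 20/22 = 143.64 → 144.
Rows: 685 × 31/32 = 663.59 → 664.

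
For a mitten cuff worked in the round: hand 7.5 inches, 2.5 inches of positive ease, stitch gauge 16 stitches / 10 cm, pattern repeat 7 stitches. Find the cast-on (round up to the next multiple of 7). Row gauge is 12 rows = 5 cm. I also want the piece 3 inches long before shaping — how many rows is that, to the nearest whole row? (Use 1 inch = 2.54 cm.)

Cast on 42 stitches; work 18 rows.

Finished = 7.5 + 2.5 = 10 inches.
10 inches × 2.54 = 25.40 cm.
16/10 = 1.6 sts per cm; 25.40 × 1.6 = 40.64 sts.
Next multiple of 7 → 42.
3 inches = 7.62 cm; × 2.4 = 18.29 → 18 rows.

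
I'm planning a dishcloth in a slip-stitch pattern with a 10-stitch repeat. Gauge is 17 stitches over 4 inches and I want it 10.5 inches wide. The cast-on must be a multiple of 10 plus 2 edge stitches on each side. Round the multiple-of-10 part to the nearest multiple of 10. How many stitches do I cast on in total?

17 / 4 = 4.25 sts per inch.
10.5 × 4.25 = 44.62 sts.
Less 4 edge sts → 40.62 for the repeat.
Nearest multiple of 10: 40.
Add back 4 edge sts → 44.

44 stitches.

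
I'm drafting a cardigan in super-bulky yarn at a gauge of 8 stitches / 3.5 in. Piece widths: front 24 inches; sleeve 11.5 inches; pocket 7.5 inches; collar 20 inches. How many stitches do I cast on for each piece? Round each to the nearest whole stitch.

front 55; sleeve 26; pocket 17; collar 46.

Rate = 8/3.5 = 2.286 sts per in.
front: 24 × 2.286 = 54.86 → 55.
sleeve: 11.5 × 2.286 = 26.29 → 26.
pocket: 7.5 × 2.286 = 17.14 → 17.
collar: 20 × 2.286 = 45.71 → 46.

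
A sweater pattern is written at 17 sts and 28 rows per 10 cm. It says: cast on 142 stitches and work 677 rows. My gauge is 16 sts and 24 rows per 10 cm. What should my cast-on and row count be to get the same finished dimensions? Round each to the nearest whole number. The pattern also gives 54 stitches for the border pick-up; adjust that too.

Cast on 134 stitches; work 580 rows; border pick-up 51 stitches.

Stitches: 142 × 16/17 = 133.65 → 134.
Rows: 677 × 24/28 = 580.29 → 580.
border pick-up: 54 × 16/17 = 50.82 → 51.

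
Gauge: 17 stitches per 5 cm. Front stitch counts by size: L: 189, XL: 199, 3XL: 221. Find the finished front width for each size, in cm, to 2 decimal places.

17/5 = 3.4 sts per cm.
L: 189 / 3.4 = 55.588 → 55.59 cm.
XL: 199 / 3.4 = 58.529 → 58.53 cm.
3XL: 221 / 3.4 = 65.000 → 65.00 cm.

L 55.59 cm; XL 58.53 cm; 3XL 65.00 cm.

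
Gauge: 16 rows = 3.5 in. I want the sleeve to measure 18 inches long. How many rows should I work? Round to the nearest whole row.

82 rows.

16 rows / 3.5 in = 4.571 rows per inch.
18 × 4.571 = 82.29 rows.
Round to nearest → 82.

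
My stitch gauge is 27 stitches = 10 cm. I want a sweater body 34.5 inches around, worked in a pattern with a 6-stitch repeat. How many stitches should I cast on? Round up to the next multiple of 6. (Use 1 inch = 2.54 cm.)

CO 240 sts.

34.5 in = 34.5 × 2.54 = 87.63 cm.
27 / 10 = 2.7 sts/cm.
87.63 × 2.7 = 236.60 sts.
→ 240.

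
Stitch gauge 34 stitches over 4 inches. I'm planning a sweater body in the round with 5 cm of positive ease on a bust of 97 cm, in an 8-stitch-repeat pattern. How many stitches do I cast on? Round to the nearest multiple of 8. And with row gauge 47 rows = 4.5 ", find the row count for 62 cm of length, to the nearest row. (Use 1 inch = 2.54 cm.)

Finished = 97 + 5 = 102 cm.
102 cm × 1/2.54 = 40.16 inches.
34/4 = 8.5 sts per in; 40.16 × 8.5 = 341.34 sts.
Nearest multiple of 8 → 344.
62 cm = 24.41 inches; × 10.444 = 254.94 → 255 rows.

Cast on 344 stitches; work 255 rows.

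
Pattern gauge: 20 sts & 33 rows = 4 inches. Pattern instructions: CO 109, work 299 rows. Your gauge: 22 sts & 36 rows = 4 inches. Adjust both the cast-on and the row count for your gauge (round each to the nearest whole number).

Stitches: 109 × 22/20 = 119.90 → 120.
Rows: 299 × 36/33 = 326.18 → 326.

Cast on 120 stitches; work 326 rows.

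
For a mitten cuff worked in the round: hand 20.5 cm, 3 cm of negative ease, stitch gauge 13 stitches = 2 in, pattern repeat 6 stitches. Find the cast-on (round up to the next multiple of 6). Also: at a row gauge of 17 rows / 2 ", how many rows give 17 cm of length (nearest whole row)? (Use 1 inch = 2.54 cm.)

Cast on 48 stitches; work 57 rows.

Finished = 20.5 − 3 = 17.5 cm.
17.5 cm × 1/2.54 = 6.89 inches.
13/2 = 6.5 sts per in; 6.89 × 6.5 = 44.78 sts.
Next multiple of 6 → 48.
17 cm = 6.69 inches; × 8.5 = 56.89 → 57 rows.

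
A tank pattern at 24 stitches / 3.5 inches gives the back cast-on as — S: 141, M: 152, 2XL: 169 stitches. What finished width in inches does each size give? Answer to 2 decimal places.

S 20.56 inches; M 22.17 inches; 2XL 24.65 inches.

24/3.5 = 6.857 sts per in.
S: 141 / 6.857 = 20.562 → 20.56 in.
M: 152 / 6.857 = 22.167 → 22.17 in.
2XL: 169 / 6.857 = 24.646 → 24.65 in.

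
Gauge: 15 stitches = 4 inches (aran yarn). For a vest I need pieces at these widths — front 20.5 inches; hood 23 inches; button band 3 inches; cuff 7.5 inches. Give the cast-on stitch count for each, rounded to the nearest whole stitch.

Rate = 15/4 = 3.75 sts per in.
front: 20.5 × 3.75 = 76.88 → 77.
hood: 23 × 3.75 = 86.25 → 86.
button band: 3 × 3.75 = 11.25 → 11.
cuff: 7.5 × 3.75 = 28.12 → 28.

front 77; hood 86; button band 11; cuff 28.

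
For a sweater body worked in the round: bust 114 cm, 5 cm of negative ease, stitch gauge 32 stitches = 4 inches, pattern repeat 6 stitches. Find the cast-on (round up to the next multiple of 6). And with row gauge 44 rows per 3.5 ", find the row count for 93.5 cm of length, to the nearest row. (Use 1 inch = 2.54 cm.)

Cast on 348 stitches; work 463 rows.

Finished = 114 − 5 = 109 cm.
109 cm × 1/2.54 = 42.91 inches.
32/4 = 8 sts per in; 42.91 × 8 = 343.31 sts.
Next multiple of 6 → 348.
93.5 cm = 36.81 inches; × 12.571 = 462.77 → 463 rows.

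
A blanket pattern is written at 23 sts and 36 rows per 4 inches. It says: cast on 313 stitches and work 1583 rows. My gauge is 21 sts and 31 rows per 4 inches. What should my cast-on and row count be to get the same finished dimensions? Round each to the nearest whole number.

Stitches: 313 × 21/23 = 285.78 → 286.
Rows: 1583 × 31/36 = 1363.14 → 1363.

Cast on 286 stitches; work 1363 rows.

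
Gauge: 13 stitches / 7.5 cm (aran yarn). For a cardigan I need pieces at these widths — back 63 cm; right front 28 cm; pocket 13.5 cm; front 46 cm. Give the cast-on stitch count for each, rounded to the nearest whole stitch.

Rate = 13/7.5 = 1.733 sts per cm.
back: 63 × 1.733 = 109.20 → 109.
right front: 28 × 1.733 = 48.53 → 49.
pocket: 13.5 × 1.733 = 23.40 → 23.
front: 46 × 1.733 = 79.73 → 80.

back 109; right front 49; pocket 23; front 80.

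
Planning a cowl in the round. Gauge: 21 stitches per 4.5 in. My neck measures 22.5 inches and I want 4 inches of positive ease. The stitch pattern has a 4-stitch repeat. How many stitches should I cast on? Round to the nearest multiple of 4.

Cast on 124 stitches.

Finished = 22.5 + 4 = 26.5 inches.
21 / 4.5 = 4.667 sts/in.
26.5 × 4.667 = 123.67 sts.
Nearest multiple of 4: 124.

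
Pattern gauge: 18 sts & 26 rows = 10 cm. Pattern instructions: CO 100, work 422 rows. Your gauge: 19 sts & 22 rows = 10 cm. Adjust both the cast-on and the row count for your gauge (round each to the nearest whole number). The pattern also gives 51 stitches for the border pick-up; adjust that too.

Stitches: 100 × 19/18 = 105.56 → 106.
Rows: 422 × 22/26 = 357.08 → 357.
border pick-up: 51 × 19/18 = 53.83 → 54.

Cast on 106 stitches; work 357 rows; border pick-up 54 stitches.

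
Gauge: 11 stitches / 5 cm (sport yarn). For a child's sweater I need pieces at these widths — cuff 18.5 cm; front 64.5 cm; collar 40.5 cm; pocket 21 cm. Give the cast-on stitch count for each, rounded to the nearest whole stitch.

cuff 41; front 142; collar 89; pocket 46.

Rate = 11/5 = 2.2 sts per cm.
cuff: 18.5 × 2.2 = 40.70 → 41.
front: 64.5 × 2.2 = 141.90 → 142.
collar: 40.5 × 2.2 = 89.10 → 89.
pocket: 21 × 2.2 = 46.20 → 46.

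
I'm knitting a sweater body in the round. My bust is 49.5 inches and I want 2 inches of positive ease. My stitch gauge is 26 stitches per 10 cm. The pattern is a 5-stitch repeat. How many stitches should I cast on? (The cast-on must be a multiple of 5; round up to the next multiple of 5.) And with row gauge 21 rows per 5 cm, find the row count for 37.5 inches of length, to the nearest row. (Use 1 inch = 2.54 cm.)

Finished = 49.5 + 2 = 51.5 inches.
51.5 inches × 2.54 = 130.81 cm.
26/10 = 2.6 sts per cm; 130.81 × 2.6 = 340.11 sts.
Next multiple of 5 → 345.
37.5 inches = 95.25 cm; × 4.2 = 400.05 → 400 rows.

Cast on 345 stitches; work 400 rows.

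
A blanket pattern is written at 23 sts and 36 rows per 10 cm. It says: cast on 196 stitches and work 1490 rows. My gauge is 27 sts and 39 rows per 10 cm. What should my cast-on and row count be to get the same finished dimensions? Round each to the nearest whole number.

Cast on 230 stitches; work 1614 rows.

Stitches: 196 × 27/23 = 230.09 → 230.
Rows: 1490 × 39/36 = 1614.17 → 1614.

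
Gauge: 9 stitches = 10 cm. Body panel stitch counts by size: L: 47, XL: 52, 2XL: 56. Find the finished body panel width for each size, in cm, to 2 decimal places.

9/10 = 0.9 sts per cm.
L: 47 / 0.9 = 52.222 → 52.22 cm.
XL: 52 / 0.9 = 57.778 → 57.78 cm.
2XL: 56 / 0.9 = 62.222 → 62.22 cm.

L 52.22 cm; XL 57.78 cm; 2XL 62.22 cm.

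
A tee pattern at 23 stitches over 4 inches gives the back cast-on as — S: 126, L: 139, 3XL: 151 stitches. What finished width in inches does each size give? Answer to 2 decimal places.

23/4 = 5.75 sts per in.
S: 126 / 5.75 = 21.913 → 21.91 in.
L: 139 / 5.75 = 24.174 → 24.17 in.
3XL: 151 / 5.75 = 26.261 → 26.26 in.

S 21.91 inches; L 24.17 inches; 3XL 26.26 inches.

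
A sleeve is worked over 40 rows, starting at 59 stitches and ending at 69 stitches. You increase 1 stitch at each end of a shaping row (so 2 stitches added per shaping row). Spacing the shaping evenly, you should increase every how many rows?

Stitches to add: |69 − 59| = 10.
Shaping rows needed: 10 / 2 = 5.
40 rows / 5 = every 8 rows.

Increase every 8th row.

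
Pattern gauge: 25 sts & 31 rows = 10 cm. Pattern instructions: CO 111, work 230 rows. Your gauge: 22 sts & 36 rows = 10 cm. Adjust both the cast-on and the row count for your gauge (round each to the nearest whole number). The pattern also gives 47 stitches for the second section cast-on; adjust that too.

Stitches: 111 × 22/25 = 97.68 → 98.
Rows: 230 × 36/31 = 267.10 → 267.
second section cast-on: 47 × 22/25 = 41.36 → 41.

Cast on 98 stitches; work 267 rows; second section cast-on 41 stitches.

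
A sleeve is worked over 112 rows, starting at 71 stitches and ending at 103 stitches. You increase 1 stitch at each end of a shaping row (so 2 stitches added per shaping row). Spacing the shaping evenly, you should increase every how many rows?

Stitches to add: |103 − 71| = 32.
Shaping rows needed: 32 / 2 = 16.
112 rows / 16 = every 7 rows.

Increase every 7th row.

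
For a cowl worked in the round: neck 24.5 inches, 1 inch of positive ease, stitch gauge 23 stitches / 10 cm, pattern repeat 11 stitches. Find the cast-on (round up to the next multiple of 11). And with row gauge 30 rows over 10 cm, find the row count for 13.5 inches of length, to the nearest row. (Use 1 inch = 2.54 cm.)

Cast on 154 stitches; work 103 rows.

Finished = 24.5 + 1 = 25.5 inches.
25.5 inches × 2.54 = 64.77 cm.
23/10 = 2.3 sts per cm; 64.77 × 2.3 = 148.97 sts.
Next multiple of 11 → 154.
13.5 inches = 34.29 cm; × 3 = 102.87 → 103 rows.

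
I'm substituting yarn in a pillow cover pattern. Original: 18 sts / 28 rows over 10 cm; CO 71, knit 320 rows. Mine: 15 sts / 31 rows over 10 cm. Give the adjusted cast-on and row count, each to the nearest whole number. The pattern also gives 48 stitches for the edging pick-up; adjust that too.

Cast on 59 stitches; work 354 rows; edging pick-up 40 stitches.

Stitches: 71 × 15/18 = 59.17 → 59.
Rows: 320 × 31/28 = 354.29 → 354.
edging pick-up: 48 × 15/18 = 40.00 → 40.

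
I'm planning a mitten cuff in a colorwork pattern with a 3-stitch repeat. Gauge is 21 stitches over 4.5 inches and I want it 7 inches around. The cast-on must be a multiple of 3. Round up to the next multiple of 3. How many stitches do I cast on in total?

Cast on 33 stitches.

21 / 4.5 = 4.667 sts per inch.
7 × 4.667 = 32.67 sts.
Next multiple of 3: 33.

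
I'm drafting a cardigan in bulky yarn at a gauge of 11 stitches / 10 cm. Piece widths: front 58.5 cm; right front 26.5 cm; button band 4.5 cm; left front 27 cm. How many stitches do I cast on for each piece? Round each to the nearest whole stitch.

front 64; right front 29; button band 5; left front 30.

Rate = 11/10 = 1.1 sts per cm.
front: 58.5 × 1.1 = 64.35 → 64.
right front: 26.5 × 1.1 = 29.15 → 29.
button band: 4.5 × 1.1 = 4.95 → 5.
left front: 27 × 1.1 = 29.70 → 30.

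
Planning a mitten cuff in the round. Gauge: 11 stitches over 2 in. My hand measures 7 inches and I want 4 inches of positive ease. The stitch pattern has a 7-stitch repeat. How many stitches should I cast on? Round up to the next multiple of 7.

Cast on 63 stitches.

Finished = 7 + 4 = 11 inches.
11 / 2 = 5.5 sts/in.
11 × 5.5 = 60.50 sts.
Next multiple of 7: 63.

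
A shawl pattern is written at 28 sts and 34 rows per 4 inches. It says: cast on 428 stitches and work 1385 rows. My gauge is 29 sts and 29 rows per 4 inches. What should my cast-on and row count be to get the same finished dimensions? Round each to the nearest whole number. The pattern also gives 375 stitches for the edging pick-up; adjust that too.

Cast on 443 stitches; work 1181 rows; edging pick-up 388 stitches.

Stitches: 428 × 29/28 = 443.29 → 443.
Rows: 1385 × 29/34 = 1181.32 → 1181.
edging pick-up: 375 × 29/28 = 388.39 → 388.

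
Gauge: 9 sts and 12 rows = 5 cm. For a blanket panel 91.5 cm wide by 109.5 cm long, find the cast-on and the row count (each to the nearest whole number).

Stitch gauge = 9/5 = 1.8 sts/cm; 91.5 × 1.8 = 164.70 → 165 sts.
Row gauge = 12/5 = 2.4 rows/cm; 109.5 × 2.4 = 262.80 → 263 rows.

Cast on 165 stitches and work 263 rows.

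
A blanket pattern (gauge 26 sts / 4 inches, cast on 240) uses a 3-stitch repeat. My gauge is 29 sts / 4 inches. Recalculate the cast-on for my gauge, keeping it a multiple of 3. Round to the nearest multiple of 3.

CO 267 sts.

240 × 29 / 26 = 267.69.
Nearest multiple of 3: 267.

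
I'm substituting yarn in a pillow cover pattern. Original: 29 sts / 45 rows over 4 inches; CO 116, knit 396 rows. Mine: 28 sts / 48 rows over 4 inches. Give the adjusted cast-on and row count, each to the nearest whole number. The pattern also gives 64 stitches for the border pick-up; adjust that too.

Cast on 112 stitches; work 422 rows; border pick-up 62 stitches.

Stitches: 116 × 28/29 = 112.00 → 112.
Rows: 396 × 48/45 = 422.40 → 422.
border pick-up: 64 × 28/29 = 61.79 → 62.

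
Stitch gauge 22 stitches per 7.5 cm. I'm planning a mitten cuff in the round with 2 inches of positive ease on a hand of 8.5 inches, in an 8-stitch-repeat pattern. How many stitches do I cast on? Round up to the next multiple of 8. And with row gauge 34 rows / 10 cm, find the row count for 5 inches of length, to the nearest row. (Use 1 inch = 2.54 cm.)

Finished = 8.5 + 2 = 10.5 inches.
10.5 inches × 2.54 = 26.67 cm.
22/7.5 = 2.933 sts per cm; 26.67 × 2.933 = 78.23 sts.
Next multiple of 8 → 80.
5 inches = 12.70 cm; × 3.4 = 43.18 → 43 rows.

Cast on 80 stitches; work 43 rows.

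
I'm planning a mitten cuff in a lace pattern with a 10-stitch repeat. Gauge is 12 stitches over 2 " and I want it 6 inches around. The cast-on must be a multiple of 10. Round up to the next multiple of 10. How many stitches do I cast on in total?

12 / 2 = 6 sts per inch.
6 × 6 = 36.00 sts.
Next multiple of 10: 40.

Cast on 40 stitches.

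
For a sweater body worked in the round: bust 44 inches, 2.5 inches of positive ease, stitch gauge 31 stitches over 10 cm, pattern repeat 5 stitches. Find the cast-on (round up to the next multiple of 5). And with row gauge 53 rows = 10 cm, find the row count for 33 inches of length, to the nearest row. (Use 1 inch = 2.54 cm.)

Finished = 44 + 2.5 = 46.5 inches.
46.5 inches × 2.54 = 118.11 cm.
31/10 = 3.1 sts per cm; 118.11 × 3.1 = 366.14 sts.
Next multiple of 5 → 370.
33 inches = 83.82 cm; × 5.3 = 444.25 → 444 rows.

Cast on 370 stitches; work 444 rows.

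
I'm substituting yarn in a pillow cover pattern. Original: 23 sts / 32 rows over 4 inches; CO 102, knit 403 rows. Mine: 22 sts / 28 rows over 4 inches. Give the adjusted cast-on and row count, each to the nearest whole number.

Stitches: 102 × 22/23 = 97.57 → 98.
Rows: 403 × 28/32 = 352.62 → 353.

Cast on 98 stitches; work 353 rows.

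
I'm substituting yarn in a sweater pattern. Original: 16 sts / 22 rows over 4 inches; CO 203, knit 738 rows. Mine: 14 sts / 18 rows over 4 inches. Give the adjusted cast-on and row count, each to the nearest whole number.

Cast on 178 stitches; work 604 rows.

Stitches: 203 × 14/16 = 177.62 → 178.
Rows: 738 × 18/22 = 603.82 → 604.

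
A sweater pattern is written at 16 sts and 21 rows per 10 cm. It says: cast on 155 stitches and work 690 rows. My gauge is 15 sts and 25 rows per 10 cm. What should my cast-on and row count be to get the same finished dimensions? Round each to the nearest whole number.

Cast on 145 stitches; work 821 rows.

Stitches: 155 × 15/16 = 145.31 → 145.
Rows: 690 × 25/21 = 821.43 → 821.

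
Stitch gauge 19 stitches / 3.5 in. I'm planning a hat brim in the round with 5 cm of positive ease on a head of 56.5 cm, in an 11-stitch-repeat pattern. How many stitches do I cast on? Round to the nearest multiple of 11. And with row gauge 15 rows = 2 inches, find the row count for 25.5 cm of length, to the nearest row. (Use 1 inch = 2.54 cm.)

Finished = 56.5 + 5 = 61.5 cm.
61.5 cm × 1/2.54 = 24.21 inches.
19/3.5 = 5.429 sts per in; 24.21 × 5.429 = 131.44 sts.
Nearest multiple of 11 → 132.
25.5 cm = 10.04 inches; × 7.5 = 75.30 → 75 rows.

Cast on 132 stitches; work 75 rows.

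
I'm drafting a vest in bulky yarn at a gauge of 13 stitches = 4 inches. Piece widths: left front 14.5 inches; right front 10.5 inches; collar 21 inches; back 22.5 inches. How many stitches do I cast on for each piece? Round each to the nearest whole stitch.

left front 47; right front 34; collar 68; back 73.

Rate = 13/4 = 3.25 sts per in.
left front: 14.5 × 3.25 = 47.12 → 47.
right front: 10.5 × 3.25 = 34.12 → 34.
collar: 21 × 3.25 = 68.25 → 68.
back: 22.5 × 3.25 = 73.12 → 73.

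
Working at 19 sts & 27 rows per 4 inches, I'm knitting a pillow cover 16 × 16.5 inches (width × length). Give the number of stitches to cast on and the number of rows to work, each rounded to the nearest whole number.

Stitch gauge = 19/4 = 4.75 sts/in; 16 × 4.75 = 76.00 → 76 sts.
Row gauge = 27/4 = 6.75 rows/in; 16.5 × 6.75 = 111.38 → 111 rows.

Cast on 76 stitches and work 111 rows.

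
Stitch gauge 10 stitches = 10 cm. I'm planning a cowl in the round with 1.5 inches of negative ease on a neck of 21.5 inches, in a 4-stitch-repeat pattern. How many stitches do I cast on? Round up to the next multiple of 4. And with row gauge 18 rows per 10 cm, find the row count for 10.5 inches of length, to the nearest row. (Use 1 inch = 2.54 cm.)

Cast on 52 stitches; work 48 rows.

Finished = 21.5 − 1.5 = 20 inches.
20 inches × 2.54 = 50.80 cm.
10/10 = 1 sts per cm; 50.80 × 1 = 50.80 sts.
Next multiple of 4 → 52.
10.5 inches = 26.67 cm; × 1.8 = 48.01 → 48 rows.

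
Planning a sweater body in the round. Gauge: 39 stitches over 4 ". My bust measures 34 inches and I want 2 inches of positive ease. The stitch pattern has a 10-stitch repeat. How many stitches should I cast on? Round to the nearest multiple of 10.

Finished = 34 + 2 = 36 inches.
39 / 4 = 9.75 sts/in.
36 × 9.75 = 351.00 sts.
Nearest multiple of 10: 350.

CO 350 sts.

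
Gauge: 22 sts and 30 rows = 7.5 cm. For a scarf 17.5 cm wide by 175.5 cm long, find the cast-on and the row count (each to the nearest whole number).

Cast on 51 stitches and work 702 rows.

Stitch gauge = 22/7.5 = 2.933 sts/cm; 17.5 × 2.933 = 51.33 → 51 sts.
Row gauge = 30/7.5 = 4 rows/cm; 175.5 × 4 = 702.00 → 702 rows.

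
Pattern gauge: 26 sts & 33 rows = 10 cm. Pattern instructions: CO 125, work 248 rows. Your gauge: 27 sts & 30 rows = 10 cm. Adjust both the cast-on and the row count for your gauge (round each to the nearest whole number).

Cast on 130 stitches; work 225 rows.

Stitches: 125 × 27/26 = 129.81 → 130.
Rows: 248 × 30/33 = 225.45 → 225.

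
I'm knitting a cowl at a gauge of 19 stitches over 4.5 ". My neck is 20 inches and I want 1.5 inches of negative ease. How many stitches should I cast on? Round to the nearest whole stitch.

78 stitches.

Finished = 20 − 1.5 = 18.5 in.
19 / 4.5 = 4.222 sts per inch.
18.50 × 4.222 = 78.11 sts.
→ 78 sts.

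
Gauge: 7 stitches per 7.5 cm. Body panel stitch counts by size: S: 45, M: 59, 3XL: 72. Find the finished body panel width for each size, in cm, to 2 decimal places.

7/7.5 = 0.933 sts per cm.
S: 45 / 0.933 = 48.214 → 48.21 cm.
M: 59 / 0.933 = 63.214 → 63.21 cm.
3XL: 72 / 0.933 = 77.143 → 77.14 cm.

S 48.21 cm; M 63.21 cm; 3XL 77.14 cm.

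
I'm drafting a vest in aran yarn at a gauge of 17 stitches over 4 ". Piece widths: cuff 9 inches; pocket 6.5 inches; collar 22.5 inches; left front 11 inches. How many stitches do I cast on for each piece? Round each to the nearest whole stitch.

Rate = 17/4 = 4.25 sts per in.
cuff: 9 × 4.25 = 38.25 → 38.
pocket: 6.5 × 4.25 = 27.62 → 28.
collar: 22.5 × 4.25 = 95.62 → 96.
left front: 11 × 4.25 = 46.75 → 47.

cuff 38; pocket 28; collar 96; left front 47.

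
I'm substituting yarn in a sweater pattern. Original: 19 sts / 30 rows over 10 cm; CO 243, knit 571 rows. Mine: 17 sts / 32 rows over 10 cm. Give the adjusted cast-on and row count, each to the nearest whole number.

Cast on 217 stitches; work 609 rows.

Stitches: 243 × 17/19 = 217.42 → 217.
Rows: 571 × 32/30 = 609.07 → 609.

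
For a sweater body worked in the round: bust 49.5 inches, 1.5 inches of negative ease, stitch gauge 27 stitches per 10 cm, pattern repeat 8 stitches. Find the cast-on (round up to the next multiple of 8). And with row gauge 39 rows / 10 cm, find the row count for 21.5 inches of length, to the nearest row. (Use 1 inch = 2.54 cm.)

Finished = 49.5 − 1.5 = 48 inches.
48 inches × 2.54 = 121.92 cm.
27/10 = 2.7 sts per cm; 121.92 × 2.7 = 329.18 sts.
Next multiple of 8 → 336.
21.5 inches = 54.61 cm; × 3.9 = 212.98 → 213 rows.

Cast on 336 stitches; work 213 rows.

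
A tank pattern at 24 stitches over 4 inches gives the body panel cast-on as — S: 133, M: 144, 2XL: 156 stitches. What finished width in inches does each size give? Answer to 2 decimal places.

24/4 = 6 sts per in.
S: 133 / 6 = 22.167 → 22.17 in.
M: 144 / 6 = 24.000 → 24.00 in.
2XL: 156 / 6 = 26.000 → 26.00 in.

S 22.17 inches; M 24.00 inches; 2XL 26.00 inches.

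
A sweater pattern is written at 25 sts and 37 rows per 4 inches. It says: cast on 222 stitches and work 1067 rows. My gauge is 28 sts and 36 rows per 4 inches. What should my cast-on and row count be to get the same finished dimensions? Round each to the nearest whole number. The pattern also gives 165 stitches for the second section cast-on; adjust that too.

Cast on 249 stitches; work 1038 rows; second section cast-on 185 stitches.

Stitches: 222 × 28/25 = 248.64 → 249.
Rows: 1067 × 36/37 = 1038.16 → 1038.
second section cast-on: 165 × 28/25 = 184.80 → 185.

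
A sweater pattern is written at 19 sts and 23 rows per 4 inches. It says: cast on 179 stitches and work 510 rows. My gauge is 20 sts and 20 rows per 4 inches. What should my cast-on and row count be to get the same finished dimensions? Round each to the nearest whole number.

Stitches: 179 × 20/19 = 188.42 → 188.
Rows: 510 × 20/23 = 443.48 → 443.

Cast on 188 stitches; work 443 rows.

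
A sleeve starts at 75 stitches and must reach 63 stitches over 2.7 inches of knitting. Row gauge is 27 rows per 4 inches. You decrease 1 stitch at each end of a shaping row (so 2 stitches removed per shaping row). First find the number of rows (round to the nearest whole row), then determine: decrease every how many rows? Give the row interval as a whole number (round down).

Rows = 2.7 × 6.75 = 18.2 → 18 rows.
Stitches to remove: 12 → 6 shaping rows (at 2 st each).
18 / 6 = 3.00 → every 3 rows.

Decrease every 3rd row.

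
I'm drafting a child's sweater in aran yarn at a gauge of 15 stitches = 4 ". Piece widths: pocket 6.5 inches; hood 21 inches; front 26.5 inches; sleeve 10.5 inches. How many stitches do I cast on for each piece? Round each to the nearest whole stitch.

Rate = 15/4 = 3.75 sts per in.
pocket: 6.5 × 3.75 = 24.38 → 24.
hood: 21 × 3.75 = 78.75 → 79.
front: 26.5 × 3.75 = 99.38 → 99.
sleeve: 10.5 × 3.75 = 39.38 → 39.

pocket 24; hood 79; front 99; sleeve 39.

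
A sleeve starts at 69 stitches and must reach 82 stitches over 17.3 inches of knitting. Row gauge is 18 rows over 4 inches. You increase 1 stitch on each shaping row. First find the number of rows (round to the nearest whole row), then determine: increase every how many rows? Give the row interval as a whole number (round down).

Rows = 17.3 × 4.5 = 77.9 → 78 rows.
Stitches to add: 13 → 13 shaping rows (at 1 st each).
78 / 13 = 6.00 → every 6 rows.

Increase every 6th row.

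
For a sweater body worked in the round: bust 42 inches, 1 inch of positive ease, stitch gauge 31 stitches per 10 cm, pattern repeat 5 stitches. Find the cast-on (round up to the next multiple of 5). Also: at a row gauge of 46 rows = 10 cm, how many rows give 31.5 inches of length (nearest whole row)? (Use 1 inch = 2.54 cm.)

Cast on 340 stitches; work 368 rows.

Finished = 42 + 1 = 43 inches.
43 inches × 2.54 = 109.22 cm.
31/10 = 3.1 sts per cm; 109.22 × 3.1 = 338.58 sts.
Next multiple of 5 → 340.
31.5 inches = 80.01 cm; × 4.6 = 368.05 → 368 rows.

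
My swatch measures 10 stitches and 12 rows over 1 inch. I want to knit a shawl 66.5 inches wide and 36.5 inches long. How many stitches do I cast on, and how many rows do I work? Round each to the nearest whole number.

Cast on 665 stitches and work 438 rows.

Stitch gauge = 10/1 = 10 sts/in; 66.5 × 10 = 665.00 → 665 sts.
Row gauge = 12/1 = 12 rows/in; 36.5 × 12 = 438.00 → 438 rows.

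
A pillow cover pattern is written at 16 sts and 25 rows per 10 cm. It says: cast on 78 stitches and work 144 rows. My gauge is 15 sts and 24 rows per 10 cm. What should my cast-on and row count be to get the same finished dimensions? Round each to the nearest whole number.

Cast on 73 stitches; work 138 rows.

Stitches: 78 × 15/16 = 73.12 → 73.
Rows: 144 × 24/25 = 138.24 → 138.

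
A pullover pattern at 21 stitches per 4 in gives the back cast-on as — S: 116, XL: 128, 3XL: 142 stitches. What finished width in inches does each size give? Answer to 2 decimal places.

S 22.10 inches; XL 24.38 inches; 3XL 27.05 inches.

21/4 = 5.25 sts per in.
S: 116 / 5.25 = 22.095 → 22.10 in.
XL: 128 / 5.25 = 24.381 → 24.38 in.
3XL: 142 / 5.25 = 27.048 → 27.05 in.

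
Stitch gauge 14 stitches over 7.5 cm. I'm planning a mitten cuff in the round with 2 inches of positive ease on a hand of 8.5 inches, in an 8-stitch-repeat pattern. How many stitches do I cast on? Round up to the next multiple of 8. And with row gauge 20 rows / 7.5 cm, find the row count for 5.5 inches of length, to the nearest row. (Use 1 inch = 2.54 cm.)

Finished = 8.5 + 2 = 10.5 inches.
10.5 inches × 2.54 = 26.67 cm.
14/7.5 = 1.867 sts per cm; 26.67 × 1.867 = 49.78 sts.
Next multiple of 8 → 56.
5.5 inches = 13.97 cm; × 2.667 = 37.25 → 37 rows.

Cast on 56 stitches; work 37 rows.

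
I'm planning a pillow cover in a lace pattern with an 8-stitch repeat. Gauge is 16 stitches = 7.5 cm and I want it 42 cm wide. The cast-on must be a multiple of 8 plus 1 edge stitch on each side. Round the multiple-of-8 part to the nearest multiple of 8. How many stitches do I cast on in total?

90 stitches.

16 / 7.5 = 2.133 sts per cm.
42 × 2.133 = 89.60 sts.
Less 2 edge sts → 87.60 for the repeat.
Nearest multiple of 8: 88.
Add back 2 edge sts → 90.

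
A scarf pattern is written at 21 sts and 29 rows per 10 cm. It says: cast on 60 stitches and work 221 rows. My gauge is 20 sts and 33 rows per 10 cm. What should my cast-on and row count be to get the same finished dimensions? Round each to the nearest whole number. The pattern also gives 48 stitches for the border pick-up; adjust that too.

Stitches: 60 × 20/21 = 57.14 → 57.
Rows: 221 × 33/29 = 251.48 → 251.
border pick-up: 48 × 20/21 = 45.71 → 46.

Cast on 57 stitches; work 251 rows; border pick-up 46 stitches.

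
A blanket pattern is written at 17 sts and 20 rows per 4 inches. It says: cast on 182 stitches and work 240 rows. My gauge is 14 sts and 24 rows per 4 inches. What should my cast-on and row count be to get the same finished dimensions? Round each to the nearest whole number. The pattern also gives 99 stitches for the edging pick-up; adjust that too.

Stitches: 182 × 14/17 = 149.88 → 150.
Rows: 240 × 24/20 = 288.00 → 288.
edging pick-up: 99 × 14/17 = 81.53 → 82.

Cast on 150 stitches; work 288 rows; edging pick-up 82 stitches.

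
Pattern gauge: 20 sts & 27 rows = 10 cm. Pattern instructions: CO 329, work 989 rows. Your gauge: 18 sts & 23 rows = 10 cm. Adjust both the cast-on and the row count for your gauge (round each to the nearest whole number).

Stitches: 329 × 18/20 = 296.10 → 296.
Rows: 989 × 23/27 = 842.48 → 842.

Cast on 296 stitches; work 842 rows.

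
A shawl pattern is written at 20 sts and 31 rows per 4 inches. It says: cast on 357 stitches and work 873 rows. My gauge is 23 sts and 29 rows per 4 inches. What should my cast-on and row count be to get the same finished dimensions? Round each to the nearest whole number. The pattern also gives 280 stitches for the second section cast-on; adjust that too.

Stitches: 357 × 23/20 = 410.55 → 411.
Rows: 873 × 29/31 = 816.68 → 817.
second section cast-on: 280 × 23/20 = 322.00 → 322.

Cast on 411 stitches; work 817 rows; second section cast-on 322 stitches.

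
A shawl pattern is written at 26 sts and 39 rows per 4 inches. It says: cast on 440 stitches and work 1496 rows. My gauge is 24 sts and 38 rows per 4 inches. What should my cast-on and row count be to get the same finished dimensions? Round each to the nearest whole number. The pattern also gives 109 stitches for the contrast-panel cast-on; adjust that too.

Cast on 406 stitches; work 1458 rows; contrast-panel cast-on 101 stitches.

Stitches: 440 × 24/26 = 406.15 → 406.
Rows: 1496 × 38/39 = 1457.64 → 1458.
contrast-panel cast-on: 109 × 24/26 = 100.62 → 101.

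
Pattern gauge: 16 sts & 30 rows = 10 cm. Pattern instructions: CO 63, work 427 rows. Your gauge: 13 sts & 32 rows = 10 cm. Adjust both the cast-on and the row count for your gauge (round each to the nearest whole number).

Stitches: 63 × 13/16 = 51.19 → 51.
Rows: 427 × 32/30 = 455.47 → 455.

Cast on 51 stitches; work 455 rows.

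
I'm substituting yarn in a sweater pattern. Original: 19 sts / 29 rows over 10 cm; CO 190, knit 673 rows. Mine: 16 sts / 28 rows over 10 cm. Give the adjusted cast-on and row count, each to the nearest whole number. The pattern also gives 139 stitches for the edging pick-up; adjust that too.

Stitches: 190 × 16/19 = 160.00 → 160.
Rows: 673 × 28/29 = 649.79 → 650.
edging pick-up: 139 × 16/19 = 117.05 → 117.

Cast on 160 stitches; work 650 rows; edging pick-up 117 stitches.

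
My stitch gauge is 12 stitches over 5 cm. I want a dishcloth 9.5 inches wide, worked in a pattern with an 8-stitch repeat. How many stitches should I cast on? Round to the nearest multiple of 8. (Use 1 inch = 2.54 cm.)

56 stitches.

9.5 in = 9.5 × 2.54 = 24.13 cm.
12 / 5 = 2.4 sts/cm.
24.13 × 2.4 = 57.91 sts.
→ 56.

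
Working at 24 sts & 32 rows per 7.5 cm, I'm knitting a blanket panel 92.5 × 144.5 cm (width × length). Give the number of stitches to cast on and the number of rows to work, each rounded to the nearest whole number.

Stitch gauge = 24/7.5 = 3.2 sts/cm; 92.5 × 3.2 = 296.00 → 296 sts.
Row gauge = 32/7.5 = 4.267 rows/cm; 144.5 × 4.267 = 616.53 → 617 rows.

Cast on 296 stitches and work 617 rows.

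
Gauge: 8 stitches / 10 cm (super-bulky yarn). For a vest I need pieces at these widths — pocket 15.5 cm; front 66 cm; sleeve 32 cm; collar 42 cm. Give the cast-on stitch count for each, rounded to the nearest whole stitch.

Rate = 8/10 = 0.8 sts per cm.
pocket: 15.5 × 0.8 = 12.40 → 12.
front: 66 × 0.8 = 52.80 → 53.
sleeve: 32 × 0.8 = 25.60 → 26.
collar: 42 × 0.8 = 33.60 → 34.

pocket 12; front 53; sleeve 26; collar 34.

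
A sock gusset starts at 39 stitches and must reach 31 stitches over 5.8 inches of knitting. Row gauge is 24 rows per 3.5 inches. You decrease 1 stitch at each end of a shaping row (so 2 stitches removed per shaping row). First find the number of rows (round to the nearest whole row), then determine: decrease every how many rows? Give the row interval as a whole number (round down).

Decrease every 10th row.

Rows = 5.8 × 6.857 = 39.8 → 40 rows.
Stitches to remove: 8 → 4 shaping rows (at 2 st each).
40 / 4 = 10.00 → every 10 rows.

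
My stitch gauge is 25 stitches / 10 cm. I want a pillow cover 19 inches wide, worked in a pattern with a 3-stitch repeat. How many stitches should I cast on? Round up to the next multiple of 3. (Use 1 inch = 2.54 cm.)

19 in = 19 × 2.54 = 48.26 cm.
25 / 10 = 2.5 sts/cm.
48.26 × 2.5 = 120.65 sts.
→ 123.

Cast on 123 stitches.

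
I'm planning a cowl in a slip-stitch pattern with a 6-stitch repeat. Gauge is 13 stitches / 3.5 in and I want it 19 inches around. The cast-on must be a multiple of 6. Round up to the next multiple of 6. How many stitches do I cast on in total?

13 / 3.5 = 3.714 sts per inch.
19 × 3.714 = 70.57 sts.
Next multiple of 6: 72.

72 stitches.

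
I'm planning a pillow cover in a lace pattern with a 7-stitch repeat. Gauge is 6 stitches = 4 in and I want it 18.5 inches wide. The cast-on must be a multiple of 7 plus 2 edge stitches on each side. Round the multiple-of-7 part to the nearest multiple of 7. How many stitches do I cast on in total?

CO 25 sts.

6 / 4 = 1.5 sts per inch.
18.5 × 1.5 = 27.75 sts.
Less 4 edge sts → 23.75 for the repeat.
Nearest multiple of 7: 21.
Add back 4 edge sts → 25.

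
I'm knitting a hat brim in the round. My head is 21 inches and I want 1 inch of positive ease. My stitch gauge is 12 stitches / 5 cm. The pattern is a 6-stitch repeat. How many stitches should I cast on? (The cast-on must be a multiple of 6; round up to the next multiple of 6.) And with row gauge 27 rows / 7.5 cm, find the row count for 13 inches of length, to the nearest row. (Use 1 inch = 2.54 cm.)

Cast on 138 stitches; work 119 rows.

Finished = 21 + 1 = 22 inches.
22 inches × 2.54 = 55.88 cm.
12/5 = 2.4 sts per cm; 55.88 × 2.4 = 134.11 sts.
Next multiple of 6 → 138.
13 inches = 33.02 cm; × 3.6 = 118.87 → 119 rows.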